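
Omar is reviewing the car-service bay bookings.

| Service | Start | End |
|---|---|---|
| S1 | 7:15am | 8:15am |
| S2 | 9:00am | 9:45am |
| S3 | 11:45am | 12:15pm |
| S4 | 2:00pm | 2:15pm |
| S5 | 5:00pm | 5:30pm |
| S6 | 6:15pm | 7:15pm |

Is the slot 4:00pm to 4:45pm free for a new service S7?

S1: ends 8:15am at or before S7 starts 4:00pm → clear.
S2: ends 9:45am at or before S7 starts 4:00pm → clear.
S3: ends 12:15pm at or before S7 starts 4:00pm → clear.
S4: ends 2:15pm at or before S7 starts 4:00pm → clear.
S5: starts 5:00pm at or after S7 ends 4:45pm → clear.
S6: starts 6:15pm at or after S7 ends 4:45pm → clear.

Yes — the slot is free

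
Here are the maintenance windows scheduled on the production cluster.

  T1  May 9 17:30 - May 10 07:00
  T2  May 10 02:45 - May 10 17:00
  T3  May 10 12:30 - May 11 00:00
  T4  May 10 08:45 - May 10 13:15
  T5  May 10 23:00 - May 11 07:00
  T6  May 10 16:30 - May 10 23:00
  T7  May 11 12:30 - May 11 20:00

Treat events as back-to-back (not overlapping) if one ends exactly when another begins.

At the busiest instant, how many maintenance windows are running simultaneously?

Sweep the timeline, counting +1 at each start and −1 at each end (ends before starts at a tie):
May 9 17:30 start T1 → 1
May 10 02:45 start T2 → 2
May 10 07:00 end T1 → 1
May 10 08:45 start T4 → 2
May 10 12:30 start T3 → 3
May 10 13:15 end T4 → 2
May 10 16:30 start T6 → 3
May 10 17:00 end T2 → 2
May 10 23:00 end T6 → 1
May 10 23:00 start T5 → 2
May 11 00:00 end T3 → 1
May 11 07:00 end T5 → 0
May 11 12:30 start T7 → 1
May 11 20:00 end T7 → 0
Peak is 3, at May 10 12:30 (T2, T3, T4).

3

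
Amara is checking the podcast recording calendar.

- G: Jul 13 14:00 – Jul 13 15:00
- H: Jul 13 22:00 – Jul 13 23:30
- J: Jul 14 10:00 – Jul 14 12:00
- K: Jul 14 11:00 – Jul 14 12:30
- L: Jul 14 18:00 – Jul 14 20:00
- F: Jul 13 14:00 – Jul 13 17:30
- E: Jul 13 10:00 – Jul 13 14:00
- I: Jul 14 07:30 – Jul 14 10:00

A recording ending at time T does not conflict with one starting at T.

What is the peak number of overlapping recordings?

Sort all start/end points and keep a running count:
Jul 13 10:00 start E → 1
Jul 13 14:00 end E → 0
Jul 13 14:00 start F → 1
Jul 13 14:00 start G → 2
Jul 13 15:00 end G → 1
Jul 13 17:30 end F → 0
Jul 13 22:00 start H → 1
Jul 13 23:30 end H → 0
Jul 14 07:30 start I → 1
Jul 14 10:00 end I → 0
Jul 14 10:00 start J → 1
Jul 14 11:00 start K → 2
Jul 14 12:00 end J → 1
Jul 14 12:30 end K → 0
Jul 14 18:00 start L → 1
Jul 14 20:00 end L → 0
Peak is 2, at Jul 13 14:00 (F, G).

2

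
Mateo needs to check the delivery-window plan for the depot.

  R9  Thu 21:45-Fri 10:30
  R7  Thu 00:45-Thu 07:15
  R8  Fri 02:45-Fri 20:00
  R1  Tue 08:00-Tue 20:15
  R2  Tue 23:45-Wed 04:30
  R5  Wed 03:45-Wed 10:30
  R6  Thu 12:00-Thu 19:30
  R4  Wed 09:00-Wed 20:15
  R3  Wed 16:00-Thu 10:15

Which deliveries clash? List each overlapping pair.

Sorted by start: R1, R2, R5, R4, R3, R7, R6, R9, R8.
R2 starts after R1 ends, so R1 has no further overlaps.
R5 starts before R2 ends → R2 and R5 overlap.
R4 starts after R2 ends, so R2 has no further overlaps.
R4 starts before R5 ends → R5 and R4 overlap.
R3 starts after R5 ends, so R5 has no further overlaps.
R3 starts before R4 ends → R4 and R3 overlap.
R7 starts after R4 ends, so R4 has no further overlaps.
R7 starts before R3 ends → R3 and R7 overlap.
R6 starts after R3 ends, so R3 has no further overlaps.
R6 starts after R7 ends, so R7 has no further overlaps.
R9 starts after R6 ends, so R6 has no further overlaps.
R8 starts before R9 ends → R9 and R8 overlap.

R2 & R5, R3 & R4, R3 & R7, R4 & R5, R8 & R9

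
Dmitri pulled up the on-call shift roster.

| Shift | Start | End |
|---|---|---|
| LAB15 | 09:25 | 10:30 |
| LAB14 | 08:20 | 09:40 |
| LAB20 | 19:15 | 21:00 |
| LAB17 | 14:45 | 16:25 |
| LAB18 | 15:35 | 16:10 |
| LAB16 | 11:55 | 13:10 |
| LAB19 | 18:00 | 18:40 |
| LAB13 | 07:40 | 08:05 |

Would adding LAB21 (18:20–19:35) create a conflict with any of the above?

Yes — it overlaps LAB19, LAB20

LAB13: ends 08:05 at or before LAB21 starts 18:20 → clear.
LAB14: ends 09:40 at or before LAB21 starts 18:20 → clear.
LAB15: ends 10:30 at or before LAB21 starts 18:20 → clear.
LAB16: ends 13:10 at or before LAB21 starts 18:20 → clear.
LAB17: ends 16:25 at or before LAB21 starts 18:20 → clear.
LAB18: ends 16:10 at or before LAB21 starts 18:20 → clear.
LAB19: starts 18:00 before LAB21 ends 19:35, and ends 18:40 after LAB21 starts 18:20 → overlap.
LAB20: starts 19:15 before LAB21 ends 19:35, and ends 21:00 after LAB21 starts 18:20 → overlap.
LAB21 overlaps LAB19, LAB20.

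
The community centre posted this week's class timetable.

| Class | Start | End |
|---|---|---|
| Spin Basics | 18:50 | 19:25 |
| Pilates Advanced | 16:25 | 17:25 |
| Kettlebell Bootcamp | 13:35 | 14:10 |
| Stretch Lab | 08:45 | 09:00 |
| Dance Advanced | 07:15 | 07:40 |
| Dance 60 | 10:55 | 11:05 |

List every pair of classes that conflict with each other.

no overlapping pairs

Sorted by start: Dance Advanced, Stretch Lab, Dance 60, Kettlebell Bootcamp, Pilates Advanced, Spin Basics.
Stretch Lab starts after Dance Advanced ends; Dance Advanced is clear from here.
Dance 60 starts after Stretch Lab ends; Stretch Lab is clear from here.
Kettlebell Bootcamp starts after Dance 60 ends; Dance 60 is clear from here.
Pilates Advanced starts after Kettlebell Bootcamp ends; Kettlebell Bootcamp is clear from here.
Spin Basics starts after Pilates Advanced ends.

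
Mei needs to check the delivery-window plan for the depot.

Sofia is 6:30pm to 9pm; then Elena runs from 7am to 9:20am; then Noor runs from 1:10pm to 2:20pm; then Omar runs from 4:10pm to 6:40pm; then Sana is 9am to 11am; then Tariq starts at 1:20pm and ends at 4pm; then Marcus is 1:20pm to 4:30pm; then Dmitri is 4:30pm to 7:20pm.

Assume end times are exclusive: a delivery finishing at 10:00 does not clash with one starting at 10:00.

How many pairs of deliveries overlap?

8

Sorted by start: Elena, Sana, Noor, Marcus, Tariq, Omar, Dmitri, Sofia.
Sana starts before Elena ends → Elena and Sana overlap.
Noor starts after Elena ends — done with Elena.
Noor starts after Sana ends — done with Sana.
Marcus starts before Noor ends → Noor and Marcus overlap.
Tariq starts before Noor ends → Noor and Tariq overlap.
Omar starts after Noor ends — done with Noor.
Tariq starts before Marcus ends → Marcus and Tariq overlap.
Omar starts before Marcus ends → Marcus and Omar overlap.
Dmitri starts exactly when Marcus ends (back-to-back, no overlap) — done with Marcus.
Omar starts after Tariq ends — done with Tariq.
Dmitri starts before Omar ends → Omar and Dmitri overlap.
Sofia starts before Omar ends → Omar and Sofia overlap.
Sofia starts before Dmitri ends → Dmitri and Sofia overlap.
Overlapping pairs: Dmitri & Omar, Dmitri & Sofia, Elena & Sana, Marcus & Noor, Marcus & Omar, Marcus & Tariq, Noor & Tariq, Omar & Sofia — 8 in total.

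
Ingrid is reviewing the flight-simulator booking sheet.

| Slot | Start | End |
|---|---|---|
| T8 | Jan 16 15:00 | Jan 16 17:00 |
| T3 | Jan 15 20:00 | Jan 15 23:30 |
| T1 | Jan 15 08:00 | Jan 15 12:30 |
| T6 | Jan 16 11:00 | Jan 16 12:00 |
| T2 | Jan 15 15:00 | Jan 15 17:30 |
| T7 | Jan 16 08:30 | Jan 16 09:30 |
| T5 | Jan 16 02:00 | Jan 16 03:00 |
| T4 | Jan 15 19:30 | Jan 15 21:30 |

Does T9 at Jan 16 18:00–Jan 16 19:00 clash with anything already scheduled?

T1: ends Jan 15 12:30 at or before T9 starts Jan 16 18:00 → clear.
T2: ends Jan 15 17:30 at or before T9 starts Jan 16 18:00 → clear.
T4: ends Jan 15 21:30 at or before T9 starts Jan 16 18:00 → clear.
T3: ends Jan 15 23:30 at or before T9 starts Jan 16 18:00 → clear.
T5: ends Jan 16 03:00 at or before T9 starts Jan 16 18:00 → clear.
T7: ends Jan 16 09:30 at or before T9 starts Jan 16 18:00 → clear.
T6: ends Jan 16 12:00 at or before T9 starts Jan 16 18:00 → clear.
T8: ends Jan 16 17:00 at or before T9 starts Jan 16 18:00 → clear.

No — it doesn't clash with anything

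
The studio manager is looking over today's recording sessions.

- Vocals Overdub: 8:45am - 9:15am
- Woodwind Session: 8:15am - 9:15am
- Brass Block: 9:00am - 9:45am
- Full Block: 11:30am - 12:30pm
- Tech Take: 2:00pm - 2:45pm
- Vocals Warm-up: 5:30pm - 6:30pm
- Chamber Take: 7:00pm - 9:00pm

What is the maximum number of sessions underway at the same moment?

Sweep the timeline, counting +1 at each start and −1 at each end (ends before starts at a tie):
8:15am start Woodwind Session → 1
8:45am start Vocals Overdub → 2
9:00am start Brass Block → 3
9:15am end Vocals Overdub → 2
9:15am end Woodwind Session → 1
9:45am end Brass Block → 0
11:30am start Full Block → 1
12:30pm end Full Block → 0
2:00pm start Tech Take → 1
2:45pm end Tech Take → 0
5:30pm start Vocals Warm-up → 1
6:30pm end Vocals Warm-up → 0
7:00pm start Chamber Take → 1
9:00pm end Chamber Take → 0
Peak is 3, at 9:00am (Brass Block, Vocals Overdub, Woodwind Session).

3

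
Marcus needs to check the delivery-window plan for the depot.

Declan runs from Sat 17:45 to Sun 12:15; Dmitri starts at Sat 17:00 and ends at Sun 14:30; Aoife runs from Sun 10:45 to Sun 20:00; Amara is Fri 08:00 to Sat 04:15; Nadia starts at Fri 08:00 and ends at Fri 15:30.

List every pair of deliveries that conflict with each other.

Check each pair: they overlap iff neither finishes before the other starts.
Sorted by start: Nadia, Amara, Dmitri, Declan, Aoife.
Amara starts before Nadia ends → Nadia and Amara overlap.
Dmitri starts after Nadia ends, so Nadia has no further overlaps.
Dmitri starts after Amara ends, so Amara has no further overlaps.
Declan starts before Dmitri ends → Dmitri and Declan overlap.
Aoife starts before Dmitri ends → Dmitri and Aoife overlap.
Aoife starts before Declan ends → Declan and Aoife overlap.

Amara & Nadia, Aoife & Declan, Aoife & Dmitri, Declan & Dmitri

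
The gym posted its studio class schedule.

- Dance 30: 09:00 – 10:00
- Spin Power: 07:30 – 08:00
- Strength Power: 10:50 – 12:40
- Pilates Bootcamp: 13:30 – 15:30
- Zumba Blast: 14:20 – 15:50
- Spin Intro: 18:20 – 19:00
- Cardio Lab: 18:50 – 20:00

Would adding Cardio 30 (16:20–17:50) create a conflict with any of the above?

No — it doesn't clash with anything

Spin Power: ends 08:00 at or before Cardio 30 starts 16:20 → clear.
Dance 30: ends 10:00 at or before Cardio 30 starts 16:20 → clear.
Strength Power: ends 12:40 at or before Cardio 30 starts 16:20 → clear.
Pilates Bootcamp: ends 15:30 at or before Cardio 30 starts 16:20 → clear.
Zumba Blast: ends 15:50 at or before Cardio 30 starts 16:20 → clear.
Spin Intro: starts 18:20 at or after Cardio 30 ends 17:50 → clear.
Cardio Lab: starts 18:50 at or after Cardio 30 ends 17:50 → clear.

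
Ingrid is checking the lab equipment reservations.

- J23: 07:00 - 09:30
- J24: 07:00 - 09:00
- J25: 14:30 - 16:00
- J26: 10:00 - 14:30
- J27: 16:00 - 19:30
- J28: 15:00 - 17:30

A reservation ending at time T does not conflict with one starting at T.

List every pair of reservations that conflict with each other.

J23 & J24, J25 & J28, J27 & J28

Sorted by start: J23, J24, J26, J25, J28, J27.
J24 starts before J23 ends → J23 and J24 overlap.
J26 starts after J23 ends — done with J23.
J26 starts after J24 ends — done with J24.
J25 starts exactly when J26 ends (back-to-back, no overlap) — done with J26.
J28 starts before J25 ends → J25 and J28 overlap.
J27 starts exactly when J25 ends (back-to-back, no overlap).
J27 starts before J28 ends → J28 and J27 overlap.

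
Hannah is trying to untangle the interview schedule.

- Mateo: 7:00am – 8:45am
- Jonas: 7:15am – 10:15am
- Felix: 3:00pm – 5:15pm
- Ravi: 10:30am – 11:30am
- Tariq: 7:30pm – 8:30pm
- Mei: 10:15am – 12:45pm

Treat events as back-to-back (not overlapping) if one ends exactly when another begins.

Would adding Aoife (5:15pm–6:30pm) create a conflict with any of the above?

Mateo: ends 8:45am at or before Aoife starts 5:15pm → clear.
Jonas: ends 10:15am at or before Aoife starts 5:15pm → clear.
Mei: ends 12:45pm at or before Aoife starts 5:15pm → clear.
Ravi: ends 11:30am at or before Aoife starts 5:15pm → clear.
Felix: ends 5:15pm at or before Aoife starts 5:15pm → clear.
Tariq: starts 7:30pm at or after Aoife ends 6:30pm → clear.

No — it doesn't clash with anything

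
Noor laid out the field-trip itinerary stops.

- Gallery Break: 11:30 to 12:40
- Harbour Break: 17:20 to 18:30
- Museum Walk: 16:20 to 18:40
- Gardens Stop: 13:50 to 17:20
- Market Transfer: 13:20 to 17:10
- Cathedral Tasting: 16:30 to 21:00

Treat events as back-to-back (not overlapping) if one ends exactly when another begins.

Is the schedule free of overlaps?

Sorted by start: Gallery Break, Market Transfer, Gardens Stop, Museum Walk, Cathedral Tasting, Harbour Break.
Market Transfer starts after Gallery Break ends, so nothing later overlaps Gallery Break either.
Gardens Stop starts before Market Transfer ends → Market Transfer and Gardens Stop overlap.
That's a conflict, so the schedule is not conflict-free.

No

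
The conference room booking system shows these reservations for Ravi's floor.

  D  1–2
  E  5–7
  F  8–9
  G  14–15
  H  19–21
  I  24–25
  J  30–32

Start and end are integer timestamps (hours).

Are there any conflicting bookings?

No

Sorted by start: D, E, F, G, H, I, J.
E starts after D ends, so nothing later overlaps D either.
F starts after E ends, so nothing later overlaps E either.
G starts after F ends, so nothing later overlaps F either.
H starts after G ends, so nothing later overlaps G either.
I starts after H ends, so nothing later overlaps H either.
J starts after I ends.
Every pair is clear; the schedule has no overlaps.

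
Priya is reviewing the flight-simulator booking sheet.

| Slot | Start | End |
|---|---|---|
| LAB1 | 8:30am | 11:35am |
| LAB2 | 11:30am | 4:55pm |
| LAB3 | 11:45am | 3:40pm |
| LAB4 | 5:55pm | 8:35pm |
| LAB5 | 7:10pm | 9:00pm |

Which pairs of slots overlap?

LAB1 & LAB2, LAB2 & LAB3, LAB4 & LAB5

Two intervals overlap when each starts before the other ends.
Sorted by start: LAB1, LAB2, LAB3, LAB4, LAB5.
LAB2 starts before LAB1 ends → LAB1 and LAB2 overlap.
LAB3 starts after LAB1 ends — done with LAB1.
LAB3 starts before LAB2 ends → LAB2 and LAB3 overlap.
LAB4 starts after LAB2 ends — done with LAB2.
LAB4 starts after LAB3 ends — done with LAB3.
LAB5 starts before LAB4 ends → LAB4 and LAB5 overlap.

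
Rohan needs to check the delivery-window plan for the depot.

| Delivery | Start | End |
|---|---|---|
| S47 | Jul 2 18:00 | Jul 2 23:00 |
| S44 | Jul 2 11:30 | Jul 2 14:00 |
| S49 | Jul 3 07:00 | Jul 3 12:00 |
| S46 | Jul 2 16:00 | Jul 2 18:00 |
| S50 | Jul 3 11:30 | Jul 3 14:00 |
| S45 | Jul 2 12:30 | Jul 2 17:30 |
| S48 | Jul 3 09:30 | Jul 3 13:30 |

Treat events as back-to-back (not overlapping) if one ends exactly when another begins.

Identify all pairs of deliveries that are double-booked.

Sorted by start: S44, S45, S46, S47, S49, S48, S50.
S45 starts before S44 ends → S44 and S45 overlap.
S46 starts after S44 ends, so nothing later overlaps S44 either.
S46 starts before S45 ends → S45 and S46 overlap.
S47 starts after S45 ends, so nothing later overlaps S45 either.
S47 starts exactly when S46 ends (back-to-back, no overlap), so nothing later overlaps S46 either.
S49 starts after S47 ends, so nothing later overlaps S47 either.
S48 starts before S49 ends → S49 and S48 overlap.
S50 starts before S49 ends → S49 and S50 overlap.
S50 starts before S48 ends → S48 and S50 overlap.

S44 & S45, S45 & S46, S48 & S49, S48 & S50, S49 & S50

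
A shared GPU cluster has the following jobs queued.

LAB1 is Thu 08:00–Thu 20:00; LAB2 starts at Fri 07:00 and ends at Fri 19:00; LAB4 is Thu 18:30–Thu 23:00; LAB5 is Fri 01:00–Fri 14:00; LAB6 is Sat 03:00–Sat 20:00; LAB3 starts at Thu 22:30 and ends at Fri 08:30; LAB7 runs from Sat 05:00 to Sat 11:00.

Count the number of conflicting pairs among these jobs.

Sorted by start: LAB1, LAB4, LAB3, LAB5, LAB2, LAB6, LAB7.
LAB4 starts before LAB1 ends → LAB1 and LAB4 overlap.
LAB3 starts after LAB1 ends; LAB1 is clear from here.
LAB3 starts before LAB4 ends → LAB4 and LAB3 overlap.
LAB5 starts after LAB4 ends; LAB4 is clear from here.
LAB5 starts before LAB3 ends → LAB3 and LAB5 overlap.
LAB2 starts before LAB3 ends → LAB3 and LAB2 overlap.
LAB6 starts after LAB3 ends; LAB3 is clear from here.
LAB2 starts before LAB5 ends → LAB5 and LAB2 overlap.
LAB6 starts after LAB5 ends; LAB5 is clear from here.
LAB6 starts after LAB2 ends; LAB2 is clear from here.
LAB7 starts before LAB6 ends → LAB6 and LAB7 overlap.
Overlapping pairs: LAB1 & LAB4, LAB2 & LAB3, LAB2 & LAB5, LAB3 & LAB4, LAB3 & LAB5, LAB6 & LAB7 — 6 in total.

6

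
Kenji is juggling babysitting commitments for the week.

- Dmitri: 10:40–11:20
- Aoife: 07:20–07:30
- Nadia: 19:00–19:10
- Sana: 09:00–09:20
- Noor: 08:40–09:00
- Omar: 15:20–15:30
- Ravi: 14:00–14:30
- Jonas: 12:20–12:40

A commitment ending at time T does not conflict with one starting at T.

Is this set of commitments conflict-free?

Sorted by start: Aoife, Noor, Sana, Dmitri, Jonas, Ravi, Omar, Nadia.
Noor starts after Aoife ends — done with Aoife.
Sana starts exactly when Noor ends (back-to-back, no overlap) — done with Noor.
Dmitri starts after Sana ends — done with Sana.
Jonas starts after Dmitri ends — done with Dmitri.
Ravi starts after Jonas ends — done with Jonas.
Omar starts after Ravi ends — done with Ravi.
Nadia starts after Omar ends.
Every pair is clear; the schedule has no overlaps.

Yes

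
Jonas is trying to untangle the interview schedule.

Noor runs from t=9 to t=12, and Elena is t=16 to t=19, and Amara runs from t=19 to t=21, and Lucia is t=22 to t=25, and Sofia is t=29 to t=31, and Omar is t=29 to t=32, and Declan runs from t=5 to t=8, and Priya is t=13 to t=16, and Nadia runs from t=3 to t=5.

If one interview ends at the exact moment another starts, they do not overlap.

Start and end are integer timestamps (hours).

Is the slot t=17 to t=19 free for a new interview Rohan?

Nadia: ends t=5 at or before Rohan starts t=17 → clear.
Declan: ends t=8 at or before Rohan starts t=17 → clear.
Noor: ends t=12 at or before Rohan starts t=17 → clear.
Priya: ends t=16 at or before Rohan starts t=17 → clear.
Elena: starts t=16 before Rohan ends t=19, and ends t=19 after Rohan starts t=17 → overlap.
Amara: starts t=19 at or after Rohan ends t=19 → clear.
Lucia: starts t=22 at or after Rohan ends t=19 → clear.
Sofia: starts t=29 at or after Rohan ends t=19 → clear.
Omar: starts t=29 at or after Rohan ends t=19 → clear.
Rohan overlaps Elena.

No — it overlaps Elena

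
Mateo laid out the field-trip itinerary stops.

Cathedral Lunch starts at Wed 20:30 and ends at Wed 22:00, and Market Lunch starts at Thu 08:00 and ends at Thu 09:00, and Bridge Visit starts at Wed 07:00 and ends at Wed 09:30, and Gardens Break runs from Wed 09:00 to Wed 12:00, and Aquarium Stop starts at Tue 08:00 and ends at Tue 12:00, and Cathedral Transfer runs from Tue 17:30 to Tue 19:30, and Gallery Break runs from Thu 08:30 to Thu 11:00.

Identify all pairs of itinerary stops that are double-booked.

Sorted by start: Aquarium Stop, Cathedral Transfer, Bridge Visit, Gardens Break, Cathedral Lunch, Market Lunch, Gallery Break.
Cathedral Transfer starts after Aquarium Stop ends, so nothing later overlaps Aquarium Stop either.
Bridge Visit starts after Cathedral Transfer ends, so nothing later overlaps Cathedral Transfer either.
Gardens Break starts before Bridge Visit ends → Bridge Visit and Gardens Break overlap.
Cathedral Lunch starts after Bridge Visit ends, so nothing later overlaps Bridge Visit either.
Cathedral Lunch starts after Gardens Break ends, so nothing later overlaps Gardens Break either.
Market Lunch starts after Cathedral Lunch ends, so nothing later overlaps Cathedral Lunch either.
Gallery Break starts before Market Lunch ends → Market Lunch and Gallery Break overlap.

Bridge Visit & Gardens Break, Gallery Break & Market Lunch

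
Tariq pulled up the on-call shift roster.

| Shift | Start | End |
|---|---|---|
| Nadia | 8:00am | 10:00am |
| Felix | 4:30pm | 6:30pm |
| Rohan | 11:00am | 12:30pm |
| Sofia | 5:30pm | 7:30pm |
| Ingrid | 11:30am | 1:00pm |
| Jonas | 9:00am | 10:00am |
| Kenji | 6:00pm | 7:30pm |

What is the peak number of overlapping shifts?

3

Sweep the timeline, counting +1 at each start and −1 at each end (ends before starts at a tie):
8:00am start Nadia → 1
9:00am start Jonas → 2
10:00am end Jonas → 1
10:00am end Nadia → 0
11:00am start Rohan → 1
11:30am start Ingrid → 2
12:30pm end Rohan → 1
1:00pm end Ingrid → 0
4:30pm start Felix → 1
5:30pm start Sofia → 2
6:00pm start Kenji → 3
6:30pm end Felix → 2
7:30pm end Kenji → 1
7:30pm end Sofia → 0
Peak is 3, at 6:00pm (Felix, Kenji, Sofia).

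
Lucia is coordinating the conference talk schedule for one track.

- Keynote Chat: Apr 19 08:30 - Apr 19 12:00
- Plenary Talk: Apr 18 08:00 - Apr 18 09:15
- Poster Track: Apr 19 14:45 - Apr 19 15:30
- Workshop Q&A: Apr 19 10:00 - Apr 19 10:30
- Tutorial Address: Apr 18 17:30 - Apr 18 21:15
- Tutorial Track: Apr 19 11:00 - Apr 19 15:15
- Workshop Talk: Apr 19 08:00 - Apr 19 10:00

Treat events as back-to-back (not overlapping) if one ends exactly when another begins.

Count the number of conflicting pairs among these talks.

Sorted by start: Plenary Talk, Tutorial Address, Workshop Talk, Keynote Chat, Workshop Q&A, Tutorial Track, Poster Track.
Tutorial Address starts after Plenary Talk ends, so nothing later overlaps Plenary Talk either.
Workshop Talk starts after Tutorial Address ends, so nothing later overlaps Tutorial Address either.
Keynote Chat starts before Workshop Talk ends → Workshop Talk and Keynote Chat overlap.
Workshop Q&A starts exactly when Workshop Talk ends (back-to-back, no overlap), so nothing later overlaps Workshop Talk either.
Workshop Q&A starts before Keynote Chat ends → Keynote Chat and Workshop Q&A overlap.
Tutorial Track starts before Keynote Chat ends → Keynote Chat and Tutorial Track overlap.
Poster Track starts after Keynote Chat ends.
Tutorial Track starts after Workshop Q&A ends, so nothing later overlaps Workshop Q&A either.
Poster Track starts before Tutorial Track ends → Tutorial Track and Poster Track overlap.
Overlapping pairs: Keynote Chat & Tutorial Track, Keynote Chat & Workshop Q&A, Keynote Chat & Workshop Talk, Poster Track & Tutorial Track — 4 in total.

4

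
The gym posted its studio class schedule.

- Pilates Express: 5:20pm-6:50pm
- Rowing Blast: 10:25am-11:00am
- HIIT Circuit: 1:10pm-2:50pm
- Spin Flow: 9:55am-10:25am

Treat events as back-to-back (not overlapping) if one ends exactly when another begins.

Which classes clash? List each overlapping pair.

Two intervals overlap when each starts before the other ends.
Sorted by start: Spin Flow, Rowing Blast, HIIT Circuit, Pilates Express.
Rowing Blast starts exactly when Spin Flow ends (back-to-back, no overlap) — done with Spin Flow.
HIIT Circuit starts after Rowing Blast ends — done with Rowing Blast.
Pilates Express starts after HIIT Circuit ends.

none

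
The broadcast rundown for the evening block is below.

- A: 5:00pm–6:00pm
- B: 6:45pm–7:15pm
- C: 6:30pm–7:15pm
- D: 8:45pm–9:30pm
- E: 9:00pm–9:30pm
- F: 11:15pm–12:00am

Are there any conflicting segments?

Yes

Sorted by start: A, C, B, D, E, F.
C starts after A ends, so A has no further overlaps.
B starts before C ends → C and B overlap.
That's a conflict, so the schedule is not conflict-free.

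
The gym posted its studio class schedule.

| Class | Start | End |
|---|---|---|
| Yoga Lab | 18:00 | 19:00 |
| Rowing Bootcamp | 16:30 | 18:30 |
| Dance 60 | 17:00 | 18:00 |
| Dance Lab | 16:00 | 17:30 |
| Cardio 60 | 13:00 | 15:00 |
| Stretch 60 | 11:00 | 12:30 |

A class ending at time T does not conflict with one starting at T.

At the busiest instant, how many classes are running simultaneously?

Sweep the timeline, counting +1 at each start and −1 at each end (ends before starts at a tie):
11:00 start Stretch 60 → 1
12:30 end Stretch 60 → 0
13:00 start Cardio 60 → 1
15:00 end Cardio 60 → 0
16:00 start Dance Lab → 1
16:30 start Rowing Bootcamp → 2
17:00 start Dance 60 → 3
17:30 end Dance Lab → 2
18:00 end Dance 60 → 1
18:00 start Yoga Lab → 2
18:30 end Rowing Bootcamp → 1
19:00 end Yoga Lab → 0
Peak is 3, at 17:00 (Dance 60, Dance Lab, Rowing Bootcamp).

3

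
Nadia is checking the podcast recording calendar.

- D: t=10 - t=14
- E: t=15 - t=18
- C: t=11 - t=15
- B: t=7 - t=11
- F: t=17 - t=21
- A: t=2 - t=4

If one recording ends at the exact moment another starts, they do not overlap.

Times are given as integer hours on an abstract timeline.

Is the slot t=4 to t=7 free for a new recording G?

Yes — the slot is free

A: ends t=4 at or before G starts t=4 → clear.
B: starts t=7 at or after G ends t=7 → clear.
D: starts t=10 at or after G ends t=7 → clear.
C: starts t=11 at or after G ends t=7 → clear.
E: starts t=15 at or after G ends t=7 → clear.
F: starts t=17 at or after G ends t=7 → clear.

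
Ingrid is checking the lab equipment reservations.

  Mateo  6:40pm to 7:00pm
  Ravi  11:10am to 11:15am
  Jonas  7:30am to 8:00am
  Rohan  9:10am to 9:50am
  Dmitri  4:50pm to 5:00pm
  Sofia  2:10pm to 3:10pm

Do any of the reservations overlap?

Two intervals overlap when each starts before the other ends.
Sorted by start: Jonas, Rohan, Ravi, Sofia, Dmitri, Mateo.
Rohan starts after Jonas ends; Jonas is clear from here.
Ravi starts after Rohan ends; Rohan is clear from here.
Sofia starts after Ravi ends; Ravi is clear from here.
Dmitri starts after Sofia ends; Sofia is clear from here.
Mateo starts after Dmitri ends.
Every pair is clear; the schedule has no overlaps.

No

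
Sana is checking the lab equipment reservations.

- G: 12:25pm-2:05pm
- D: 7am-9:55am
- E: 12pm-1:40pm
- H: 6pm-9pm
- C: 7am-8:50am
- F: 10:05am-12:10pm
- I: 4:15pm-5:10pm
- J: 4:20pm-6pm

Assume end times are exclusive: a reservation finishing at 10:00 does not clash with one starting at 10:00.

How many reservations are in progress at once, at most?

Sweep the timeline, counting +1 at each start and −1 at each end (ends before starts at a tie):
7am start C → 1
7am start D → 2
8:50am end C → 1
9:55am end D → 0
10:05am start F → 1
12pm start E → 2
12:10pm end F → 1
12:25pm start G → 2
1:40pm end E → 1
2:05pm end G → 0
4:15pm start I → 1
4:20pm start J → 2
5:10pm end I → 1
6pm end J → 0
6pm start H → 1
9pm end H → 0
Peak is 2, at 7am (C, D).

2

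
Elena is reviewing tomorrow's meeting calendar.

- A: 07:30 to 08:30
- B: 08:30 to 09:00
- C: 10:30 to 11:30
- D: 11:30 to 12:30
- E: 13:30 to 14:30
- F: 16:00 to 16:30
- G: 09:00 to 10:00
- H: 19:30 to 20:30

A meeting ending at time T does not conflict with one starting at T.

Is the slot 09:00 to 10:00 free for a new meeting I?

No — it overlaps G

A: ends 08:30 at or before I starts 09:00 → clear.
B: ends 09:00 at or before I starts 09:00 → clear.
G: starts 09:00 before I ends 10:00, and ends 10:00 after I starts 09:00 → overlap.
C: starts 10:30 at or after I ends 10:00 → clear.
D: starts 11:30 at or after I ends 10:00 → clear.
E: starts 13:30 at or after I ends 10:00 → clear.
F: starts 16:00 at or after I ends 10:00 → clear.
H: starts 19:30 at or after I ends 10:00 → clear.
I overlaps G.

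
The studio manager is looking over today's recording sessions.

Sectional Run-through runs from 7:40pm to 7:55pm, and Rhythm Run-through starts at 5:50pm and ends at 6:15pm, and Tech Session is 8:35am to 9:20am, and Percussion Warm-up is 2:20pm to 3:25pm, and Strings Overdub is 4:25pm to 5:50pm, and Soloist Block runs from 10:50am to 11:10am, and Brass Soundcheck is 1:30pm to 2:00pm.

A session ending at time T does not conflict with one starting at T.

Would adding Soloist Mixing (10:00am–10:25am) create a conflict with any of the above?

Tech Session: ends 9:20am at or before Soloist Mixing starts 10:00am → clear.
Soloist Block: starts 10:50am at or after Soloist Mixing ends 10:25am → clear.
Brass Soundcheck: starts 1:30pm at or after Soloist Mixing ends 10:25am → clear.
Percussion Warm-up: starts 2:20pm at or after Soloist Mixing ends 10:25am → clear.
Strings Overdub: starts 4:25pm at or after Soloist Mixing ends 10:25am → clear.
Rhythm Run-through: starts 5:50pm at or after Soloist Mixing ends 10:25am → clear.
Sectional Run-through: starts 7:40pm at or after Soloist Mixing ends 10:25am → clear.

No — it doesn't clash with anything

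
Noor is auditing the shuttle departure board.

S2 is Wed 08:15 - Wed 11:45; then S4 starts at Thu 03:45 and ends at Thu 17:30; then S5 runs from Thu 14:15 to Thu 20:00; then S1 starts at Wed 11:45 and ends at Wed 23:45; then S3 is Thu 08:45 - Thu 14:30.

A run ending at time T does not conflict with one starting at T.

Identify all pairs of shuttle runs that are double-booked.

Two intervals overlap when each starts before the other ends.
Sorted by start: S2, S1, S4, S3, S5.
S1 starts exactly when S2 ends (back-to-back, no overlap), so nothing later overlaps S2 either.
S4 starts after S1 ends, so nothing later overlaps S1 either.
S3 starts before S4 ends → S4 and S3 overlap.
S5 starts before S4 ends → S4 and S5 overlap.
S5 starts before S3 ends → S3 and S5 overlap.

S3 & S4, S3 & S5, S4 & S5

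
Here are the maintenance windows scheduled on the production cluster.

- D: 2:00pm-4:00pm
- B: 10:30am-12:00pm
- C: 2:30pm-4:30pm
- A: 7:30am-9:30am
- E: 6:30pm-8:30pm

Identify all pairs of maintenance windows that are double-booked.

Sorted by start: A, B, D, C, E.
B starts after A ends — done with A.
D starts after B ends — done with B.
C starts before D ends → D and C overlap.
E starts after D ends.
E starts after C ends.

C & D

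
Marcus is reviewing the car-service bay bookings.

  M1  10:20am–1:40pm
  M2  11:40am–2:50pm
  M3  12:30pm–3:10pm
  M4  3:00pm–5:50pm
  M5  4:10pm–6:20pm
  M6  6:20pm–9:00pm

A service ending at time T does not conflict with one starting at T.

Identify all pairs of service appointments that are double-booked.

Check each pair: they overlap iff neither finishes before the other starts.
Sorted by start: M1, M2, M3, M4, M5, M6.
M2 starts before M1 ends → M1 and M2 overlap.
M3 starts before M1 ends → M1 and M3 overlap.
M4 starts after M1 ends; M1 is clear from here.
M3 starts before M2 ends → M2 and M3 overlap.
M4 starts after M2 ends; M2 is clear from here.
M4 starts before M3 ends → M3 and M4 overlap.
M5 starts after M3 ends; M3 is clear from here.
M5 starts before M4 ends → M4 and M5 overlap.
M6 starts after M4 ends.
M6 starts exactly when M5 ends (back-to-back, no overlap).

M1 & M2, M1 & M3, M2 & M3, M3 & M4, M4 & M5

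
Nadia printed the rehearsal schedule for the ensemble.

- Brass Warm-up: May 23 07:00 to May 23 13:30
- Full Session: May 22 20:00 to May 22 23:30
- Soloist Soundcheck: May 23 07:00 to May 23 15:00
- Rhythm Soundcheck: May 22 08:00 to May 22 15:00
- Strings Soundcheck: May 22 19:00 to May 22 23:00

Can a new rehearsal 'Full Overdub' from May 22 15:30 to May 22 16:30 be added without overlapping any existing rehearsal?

Rhythm Soundcheck: ends May 22 15:00 at or before Full Overdub starts May 22 15:30 → clear.
Strings Soundcheck: starts May 22 19:00 at or after Full Overdub ends May 22 16:30 → clear.
Full Session: starts May 22 20:00 at or after Full Overdub ends May 22 16:30 → clear.
Brass Warm-up: starts May 23 07:00 at or after Full Overdub ends May 22 16:30 → clear.
Soloist Soundcheck: starts May 23 07:00 at or after Full Overdub ends May 22 16:30 → clear.

Yes — the slot is free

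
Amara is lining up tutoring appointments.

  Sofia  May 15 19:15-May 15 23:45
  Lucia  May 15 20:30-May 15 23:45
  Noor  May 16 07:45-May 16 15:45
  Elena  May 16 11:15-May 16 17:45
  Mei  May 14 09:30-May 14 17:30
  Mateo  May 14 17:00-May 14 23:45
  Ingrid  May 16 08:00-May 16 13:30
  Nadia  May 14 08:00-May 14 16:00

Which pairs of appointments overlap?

Two intervals overlap when each starts before the other ends.
Sorted by start: Nadia, Mei, Mateo, Sofia, Lucia, Noor, Ingrid, Elena.
Mei starts before Nadia ends → Nadia and Mei overlap.
Mateo starts after Nadia ends, so nothing later overlaps Nadia either.
Mateo starts before Mei ends → Mei and Mateo overlap.
Sofia starts after Mei ends, so nothing later overlaps Mei either.
Sofia starts after Mateo ends, so nothing later overlaps Mateo either.
Lucia starts before Sofia ends → Sofia and Lucia overlap.
Noor starts after Sofia ends, so nothing later overlaps Sofia either.
Noor starts after Lucia ends, so nothing later overlaps Lucia either.
Ingrid starts before Noor ends → Noor and Ingrid overlap.
Elena starts before Noor ends → Noor and Elena overlap.
Elena starts before Ingrid ends → Ingrid and Elena overlap.

Elena & Ingrid, Elena & Noor, Ingrid & Noor, Lucia & Sofia, Mateo & Mei, Mei & Nadia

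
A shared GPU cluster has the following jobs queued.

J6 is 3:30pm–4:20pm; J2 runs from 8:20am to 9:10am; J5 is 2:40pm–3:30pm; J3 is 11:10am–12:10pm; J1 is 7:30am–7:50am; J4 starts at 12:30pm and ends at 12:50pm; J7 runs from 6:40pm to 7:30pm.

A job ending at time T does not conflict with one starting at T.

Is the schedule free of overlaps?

Yes

Check each pair: they overlap iff neither finishes before the other starts.
Sorted by start: J1, J2, J3, J4, J5, J6, J7.
J2 starts after J1 ends; J1 is clear from here.
J3 starts after J2 ends; J2 is clear from here.
J4 starts after J3 ends; J3 is clear from here.
J5 starts after J4 ends; J4 is clear from here.
J6 starts exactly when J5 ends (back-to-back, no overlap); J5 is clear from here.
J7 starts after J6 ends.
Every pair is clear; the schedule has no overlaps.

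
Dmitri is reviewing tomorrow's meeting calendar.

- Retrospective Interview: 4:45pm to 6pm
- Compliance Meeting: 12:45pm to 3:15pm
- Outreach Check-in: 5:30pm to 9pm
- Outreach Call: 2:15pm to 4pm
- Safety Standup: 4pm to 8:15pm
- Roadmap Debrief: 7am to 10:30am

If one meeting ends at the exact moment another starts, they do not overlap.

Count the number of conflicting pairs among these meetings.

Sorted by start: Roadmap Debrief, Compliance Meeting, Outreach Call, Safety Standup, Retrospective Interview, Outreach Check-in.
Compliance Meeting starts after Roadmap Debrief ends — done with Roadmap Debrief.
Outreach Call starts before Compliance Meeting ends → Compliance Meeting and Outreach Call overlap.
Safety Standup starts after Compliance Meeting ends — done with Compliance Meeting.
Safety Standup starts exactly when Outreach Call ends (back-to-back, no overlap) — done with Outreach Call.
Retrospective Interview starts before Safety Standup ends → Safety Standup and Retrospective Interview overlap.
Outreach Check-in starts before Safety Standup ends → Safety Standup and Outreach Check-in overlap.
Outreach Check-in starts before Retrospective Interview ends → Retrospective Interview and Outreach Check-in overlap.
Overlapping pairs: Compliance Meeting & Outreach Call, Outreach Check-in & Retrospective Interview, Outreach Check-in & Safety Standup, Retrospective Interview & Safety Standup — 4 in total.

4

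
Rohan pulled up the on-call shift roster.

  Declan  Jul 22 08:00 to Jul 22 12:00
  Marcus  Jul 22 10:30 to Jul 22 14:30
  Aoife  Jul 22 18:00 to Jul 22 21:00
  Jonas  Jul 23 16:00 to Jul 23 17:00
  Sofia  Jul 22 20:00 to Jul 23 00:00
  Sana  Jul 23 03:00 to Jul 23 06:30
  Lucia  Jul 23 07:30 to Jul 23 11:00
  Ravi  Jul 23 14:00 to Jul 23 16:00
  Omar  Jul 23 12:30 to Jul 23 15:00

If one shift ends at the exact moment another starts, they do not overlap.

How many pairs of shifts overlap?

3

Sorted by start: Declan, Marcus, Aoife, Sofia, Sana, Lucia, Omar, Ravi, Jonas.
Marcus starts before Declan ends → Declan and Marcus overlap.
Aoife starts after Declan ends — done with Declan.
Aoife starts after Marcus ends — done with Marcus.
Sofia starts before Aoife ends → Aoife and Sofia overlap.
Sana starts after Aoife ends — done with Aoife.
Sana starts after Sofia ends — done with Sofia.
Lucia starts after Sana ends — done with Sana.
Omar starts after Lucia ends — done with Lucia.
Ravi starts before Omar ends → Omar and Ravi overlap.
Jonas starts after Omar ends.
Jonas starts exactly when Ravi ends (back-to-back, no overlap).
Overlapping pairs: Aoife & Sofia, Declan & Marcus, Omar & Ravi — 3 in total.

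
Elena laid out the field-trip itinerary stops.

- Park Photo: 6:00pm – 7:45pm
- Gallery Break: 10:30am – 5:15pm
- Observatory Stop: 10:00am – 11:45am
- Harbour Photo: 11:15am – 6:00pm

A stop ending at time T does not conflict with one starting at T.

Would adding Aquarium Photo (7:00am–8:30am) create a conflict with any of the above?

Observatory Stop: starts 10:00am at or after Aquarium Photo ends 8:30am → clear.
Gallery Break: starts 10:30am at or after Aquarium Photo ends 8:30am → clear.
Harbour Photo: starts 11:15am at or after Aquarium Photo ends 8:30am → clear.
Park Photo: starts 6:00pm at or after Aquarium Photo ends 8:30am → clear.

No — it doesn't clash with anything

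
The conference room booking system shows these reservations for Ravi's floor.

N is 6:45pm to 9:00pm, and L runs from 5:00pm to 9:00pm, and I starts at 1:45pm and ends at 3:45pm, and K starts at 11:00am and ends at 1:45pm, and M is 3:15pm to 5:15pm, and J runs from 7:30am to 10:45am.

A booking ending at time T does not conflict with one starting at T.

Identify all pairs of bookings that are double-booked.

Sorted by start: J, K, I, M, L, N.
K starts after J ends — done with J.
I starts exactly when K ends (back-to-back, no overlap) — done with K.
M starts before I ends → I and M overlap.
L starts after I ends — done with I.
L starts before M ends → M and L overlap.
N starts after M ends.
N starts before L ends → L and N overlap.

I & M, L & M, L & N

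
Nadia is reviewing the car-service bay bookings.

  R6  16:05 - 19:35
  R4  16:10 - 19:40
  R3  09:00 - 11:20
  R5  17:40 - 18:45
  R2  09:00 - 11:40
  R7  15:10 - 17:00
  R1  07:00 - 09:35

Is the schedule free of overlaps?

Sorted by start: R1, R2, R3, R7, R6, R4, R5.
R2 starts before R1 ends → R1 and R2 overlap.
That's a conflict, so the schedule is not conflict-free.

No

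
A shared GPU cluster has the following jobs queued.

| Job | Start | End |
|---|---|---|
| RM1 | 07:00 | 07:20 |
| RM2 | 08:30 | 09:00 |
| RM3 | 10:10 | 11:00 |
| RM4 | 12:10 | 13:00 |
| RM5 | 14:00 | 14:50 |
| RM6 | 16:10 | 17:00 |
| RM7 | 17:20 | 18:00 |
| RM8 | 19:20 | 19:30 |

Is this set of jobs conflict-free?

Yes

Sorted by start: RM1, RM2, RM3, RM4, RM5, RM6, RM7, RM8.
RM2 starts after RM1 ends; RM1 is clear from here.
RM3 starts after RM2 ends; RM2 is clear from here.
RM4 starts after RM3 ends; RM3 is clear from here.
RM5 starts after RM4 ends; RM4 is clear from here.
RM6 starts after RM5 ends; RM5 is clear from here.
RM7 starts after RM6 ends; RM6 is clear from here.
RM8 starts after RM7 ends.
Every pair is clear; the schedule has no overlaps.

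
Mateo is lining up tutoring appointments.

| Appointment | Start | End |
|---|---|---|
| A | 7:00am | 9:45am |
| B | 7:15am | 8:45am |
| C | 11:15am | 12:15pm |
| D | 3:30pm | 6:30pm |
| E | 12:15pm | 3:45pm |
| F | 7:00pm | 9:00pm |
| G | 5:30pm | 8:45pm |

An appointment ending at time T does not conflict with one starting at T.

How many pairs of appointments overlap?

Sorted by start: A, B, C, E, D, G, F.
B starts before A ends → A and B overlap.
C starts after A ends, so nothing later overlaps A either.
C starts after B ends, so nothing later overlaps B either.
E starts exactly when C ends (back-to-back, no overlap), so nothing later overlaps C either.
D starts before E ends → E and D overlap.
G starts after E ends, so nothing later overlaps E either.
G starts before D ends → D and G overlap.
F starts after D ends.
F starts before G ends → G and F overlap.
Overlapping pairs: A & B, D & E, D & G, F & G — 4 in total.

4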